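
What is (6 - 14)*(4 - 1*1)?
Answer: -24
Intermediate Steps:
(6 - 14)*(4 - 1*1) = -8*(4 - 1) = -8*3 = -24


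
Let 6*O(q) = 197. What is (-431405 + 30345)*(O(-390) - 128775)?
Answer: 154900000090/3 ≈ 5.1633e+10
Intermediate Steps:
O(q) = 197/6 (O(q) = (⅙)*197 = 197/6)
(-431405 + 30345)*(O(-390) - 128775) = (-431405 + 30345)*(197/6 - 128775) = -401060*(-772453/6) = 154900000090/3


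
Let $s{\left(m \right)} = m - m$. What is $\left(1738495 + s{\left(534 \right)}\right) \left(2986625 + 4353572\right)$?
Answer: $12760895783515$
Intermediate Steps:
$s{\left(m \right)} = 0$
$\left(1738495 + s{\left(534 \right)}\right) \left(2986625 + 4353572\right) = \left(1738495 + 0\right) \left(2986625 + 4353572\right) = 1738495 \cdot 7340197 = 12760895783515$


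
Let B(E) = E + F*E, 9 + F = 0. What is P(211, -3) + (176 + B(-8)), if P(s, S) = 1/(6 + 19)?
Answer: 6001/25 ≈ 240.04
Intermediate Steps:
F = -9 (F = -9 + 0 = -9)
B(E) = -8*E (B(E) = E - 9*E = -8*E)
P(s, S) = 1/25
P(211, -3) + (176 + B(-8)) = 1/25 + (176 - 8*(-8)) = 1/25 + (176 + 64) = 1/25 + 240 = 6001/25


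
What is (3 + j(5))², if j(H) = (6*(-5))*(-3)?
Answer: 8649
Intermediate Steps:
j(H) = 90 (j(H) = -30*(-3) = 90)
(3 + j(5))² = (3 + 90)² = 93² = 8649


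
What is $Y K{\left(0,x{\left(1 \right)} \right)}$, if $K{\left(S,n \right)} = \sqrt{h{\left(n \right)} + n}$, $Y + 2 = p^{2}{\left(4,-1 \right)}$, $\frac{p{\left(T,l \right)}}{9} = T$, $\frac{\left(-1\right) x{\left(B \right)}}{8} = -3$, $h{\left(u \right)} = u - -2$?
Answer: $6470 \sqrt{2} \approx 9150.0$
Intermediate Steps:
$h{\left(u \right)} = 2 + u$ ($h{\left(u \right)} = u + 2 = 2 + u$)
$x{\left(B \right)} = 24$ ($x{\left(B \right)} = \left(-8\right) \left(-3\right) = 24$)
$p{\left(T,l \right)} = 9 T$
$Y = 1294$ ($Y = -2 + \left(9 \cdot 4\right)^{2} = -2 + 36^{2} = -2 + 1296 = 1294$)
$K{\left(S,n \right)} = \sqrt{2 + 2 n}$ ($K{\left(S,n \right)} = \sqrt{\left(2 + n\right) + n} = \sqrt{2 + 2 n}$)
$Y K{\left(0,x{\left(1 \right)} \right)} = 1294 \sqrt{2 + 2 \cdot 24} = 1294 \sqrt{2 + 48} = 1294 \sqrt{50} = 1294 \cdot 5 \sqrt{2} = 6470 \sqrt{2}$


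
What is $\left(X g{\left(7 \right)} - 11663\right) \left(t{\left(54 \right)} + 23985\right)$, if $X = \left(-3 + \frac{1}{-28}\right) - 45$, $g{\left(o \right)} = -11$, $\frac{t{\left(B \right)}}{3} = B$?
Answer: $- \frac{7528286043}{28} \approx -2.6887 \cdot 10^{8}$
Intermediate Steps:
$t{\left(B \right)} = 3 B$
$X = - \frac{1345}{28}$ ($X = \left(-3 - \frac{1}{28}\right) - 45 = - \frac{85}{28} - 45 = - \frac{1345}{28} \approx -48.036$)
$\left(X g{\left(7 \right)} - 11663\right) \left(t{\left(54 \right)} + 23985\right) = \left(\left(- \frac{1345}{28}\right) \left(-11\right) - 11663\right) \left(3 \cdot 54 + 23985\right) = \left(\frac{14795}{28} - 11663\right) \left(162 + 23985\right) = \left(- \frac{311769}{28}\right) 24147 = - \frac{7528286043}{28}$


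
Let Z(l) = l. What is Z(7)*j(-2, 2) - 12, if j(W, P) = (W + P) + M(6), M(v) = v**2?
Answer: 240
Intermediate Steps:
j(W, P) = 36 + P + W (j(W, P) = (W + P) + 6**2 = (P + W) + 36 = 36 + P + W)
Z(7)*j(-2, 2) - 12 = 7*(36 + 2 - 2) - 12 = 7*36 - 12 = 252 - 12 = 240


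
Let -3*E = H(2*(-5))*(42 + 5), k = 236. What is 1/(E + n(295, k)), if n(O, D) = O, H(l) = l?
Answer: 3/1355 ≈ 0.0022140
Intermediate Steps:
E = 470/3 (E = -2*(-5)*(42 + 5)/3 = -(-10)*47/3 = -⅓*(-470) = 470/3 ≈ 156.67)
1/(E + n(295, k)) = 1/(470/3 + 295) = 1/(1355/3) = 3/1355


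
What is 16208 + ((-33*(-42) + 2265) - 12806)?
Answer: 7053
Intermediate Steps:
16208 + ((-33*(-42) + 2265) - 12806) = 16208 + ((1386 + 2265) - 12806) = 16208 + (3651 - 12806) = 16208 - 9155 = 7053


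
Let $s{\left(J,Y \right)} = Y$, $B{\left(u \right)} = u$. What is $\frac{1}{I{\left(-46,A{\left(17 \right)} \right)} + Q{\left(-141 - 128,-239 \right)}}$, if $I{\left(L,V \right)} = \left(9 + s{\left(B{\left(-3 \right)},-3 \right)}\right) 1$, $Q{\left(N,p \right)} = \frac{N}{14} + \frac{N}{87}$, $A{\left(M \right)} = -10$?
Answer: $- \frac{1218}{19861} \approx -0.061326$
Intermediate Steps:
$Q{\left(N,p \right)} = \frac{101 N}{1218}$ ($Q{\left(N,p \right)} = N \frac{1}{14} + N \frac{1}{87} = \frac{N}{14} + \frac{N}{87} = \frac{101 N}{1218}$)
$I{\left(L,V \right)} = 6$ ($I{\left(L,V \right)} = \left(9 - 3\right) 1 = 6 \cdot 1 = 6$)
$\frac{1}{I{\left(-46,A{\left(17 \right)} \right)} + Q{\left(-141 - 128,-239 \right)}} = \frac{1}{6 + \frac{101 \left(-141 - 128\right)}{1218}} = \frac{1}{6 + \frac{101}{1218} \left(-269\right)} = \frac{1}{6 - \frac{27169}{1218}} = \frac{1}{- \frac{19861}{1218}} = - \frac{1218}{19861}$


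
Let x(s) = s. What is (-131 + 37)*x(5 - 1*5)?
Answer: 0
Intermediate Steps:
(-131 + 37)*x(5 - 1*5) = (-131 + 37)*(5 - 1*5) = -94*(5 - 5) = -94*0 = 0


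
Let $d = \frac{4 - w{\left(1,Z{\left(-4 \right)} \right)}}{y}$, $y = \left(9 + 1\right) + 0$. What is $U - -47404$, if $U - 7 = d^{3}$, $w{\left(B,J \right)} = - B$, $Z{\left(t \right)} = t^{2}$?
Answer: $\frac{379289}{8} \approx 47411.0$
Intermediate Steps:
$y = 10$ ($y = 10 + 0 = 10$)
$d = \frac{1}{2}$ ($d = \frac{4 - \left(-1\right) 1}{10} = \left(4 - -1\right) \frac{1}{10} = \left(4 + 1\right) \frac{1}{10} = 5 \cdot \frac{1}{10} = \frac{1}{2} \approx 0.5$)
$U = \frac{57}{8}$ ($U = 7 + \left(\frac{1}{2}\right)^{3} = 7 + \frac{1}{8} = \frac{57}{8} \approx 7.125$)
$U - -47404 = \frac{57}{8} - -47404 = \frac{57}{8} + 47404 = \frac{379289}{8}$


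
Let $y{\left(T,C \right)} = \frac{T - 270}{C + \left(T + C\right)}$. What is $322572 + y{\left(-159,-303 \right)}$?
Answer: $\frac{82256003}{255} \approx 3.2257 \cdot 10^{5}$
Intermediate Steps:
$y{\left(T,C \right)} = \frac{-270 + T}{T + 2 C}$ ($y{\left(T,C \right)} = \frac{-270 + T}{C + \left(C + T\right)} = \frac{-270 + T}{T + 2 C}$)
$322572 + y{\left(-159,-303 \right)} = 322572 + \frac{-270 - 159}{-159 + 2 \left(-303\right)} = 322572 + \frac{1}{-159 - 606} \left(-429\right) = 322572 + \frac{1}{-765} \left(-429\right) = 322572 - - \frac{143}{255} = 322572 + \frac{143}{255} = \frac{82256003}{255}$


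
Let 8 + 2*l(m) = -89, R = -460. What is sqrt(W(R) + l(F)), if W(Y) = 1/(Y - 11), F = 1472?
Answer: I*sqrt(43039038)/942 ≈ 6.9643*I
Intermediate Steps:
l(m) = -97/2 (l(m) = -4 + (1/2)*(-89) = -4 - 89/2 = -97/2)
W(Y) = 1/(-11 + Y)
sqrt(W(R) + l(F)) = sqrt(1/(-11 - 460) - 97/2) = sqrt(1/(-471) - 97/2) = sqrt(-1/471 - 97/2) = sqrt(-45689/942) = I*sqrt(43039038)/942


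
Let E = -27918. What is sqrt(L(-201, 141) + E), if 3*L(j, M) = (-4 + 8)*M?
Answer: I*sqrt(27730) ≈ 166.52*I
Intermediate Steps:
L(j, M) = 4*M/3 (L(j, M) = ((-4 + 8)*M)/3 = (4*M)/3 = 4*M/3)
sqrt(L(-201, 141) + E) = sqrt((4/3)*141 - 27918) = sqrt(188 - 27918) = sqrt(-27730) = I*sqrt(27730)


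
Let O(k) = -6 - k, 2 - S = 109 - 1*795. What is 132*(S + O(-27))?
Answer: 93588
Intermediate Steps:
S = 688 (S = 2 - (109 - 1*795) = 2 - (109 - 795) = 2 - 1*(-686) = 2 + 686 = 688)
132*(S + O(-27)) = 132*(688 + (-6 - 1*(-27))) = 132*(688 + (-6 + 27)) = 132*(688 + 21) = 132*709 = 93588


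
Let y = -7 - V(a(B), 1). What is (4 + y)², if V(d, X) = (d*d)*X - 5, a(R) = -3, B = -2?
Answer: 49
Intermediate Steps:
V(d, X) = -5 + X*d² (V(d, X) = d²*X - 5 = X*d² - 5 = -5 + X*d²)
y = -11 (y = -7 - (-5 + 1*(-3)²) = -7 - (-5 + 1*9) = -7 - (-5 + 9) = -7 - 1*4 = -7 - 4 = -11)
(4 + y)² = (4 - 11)² = (-7)² = 49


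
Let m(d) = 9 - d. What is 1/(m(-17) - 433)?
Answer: -1/407 ≈ -0.0024570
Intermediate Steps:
1/(m(-17) - 433) = 1/((9 - 1*(-17)) - 433) = 1/((9 + 17) - 433) = 1/(26 - 433) = 1/(-407) = -1/407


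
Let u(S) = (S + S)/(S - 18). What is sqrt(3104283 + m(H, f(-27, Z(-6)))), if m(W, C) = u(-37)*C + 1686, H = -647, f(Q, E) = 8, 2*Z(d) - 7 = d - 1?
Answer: sqrt(9395588785)/55 ≈ 1762.4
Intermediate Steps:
Z(d) = 3 + d/2 (Z(d) = 7/2 + (d - 1)/2 = 7/2 + (-1 + d)/2 = 7/2 + (-1/2 + d/2) = 3 + d/2)
u(S) = 2*S/(-18 + S) (u(S) = (2*S)/(-18 + S) = 2*S/(-18 + S))
m(W, C) = 1686 + 74*C/55 (m(W, C) = (2*(-37)/(-18 - 37))*C + 1686 = (2*(-37)/(-55))*C + 1686 = (2*(-37)*(-1/55))*C + 1686 = 74*C/55 + 1686 = 1686 + 74*C/55)
sqrt(3104283 + m(H, f(-27, Z(-6)))) = sqrt(3104283 + (1686 + (74/55)*8)) = sqrt(3104283 + (1686 + 592/55)) = sqrt(3104283 + 93322/55) = sqrt(170828887/55) = sqrt(9395588785)/55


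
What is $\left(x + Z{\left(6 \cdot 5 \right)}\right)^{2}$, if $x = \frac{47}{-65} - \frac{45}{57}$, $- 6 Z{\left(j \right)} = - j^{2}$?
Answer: $\frac{33628957924}{1525225} \approx 22049.0$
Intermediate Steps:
$Z{\left(j \right)} = \frac{j^{2}}{6}$ ($Z{\left(j \right)} = - \frac{\left(-1\right) j^{2}}{6} = \frac{j^{2}}{6}$)
$x = - \frac{1868}{1235}$ ($x = 47 \left(- \frac{1}{65}\right) - \frac{15}{19} = - \frac{47}{65} - \frac{15}{19} = - \frac{1868}{1235} \approx -1.5126$)
$\left(x + Z{\left(6 \cdot 5 \right)}\right)^{2} = \left(- \frac{1868}{1235} + \frac{\left(6 \cdot 5\right)^{2}}{6}\right)^{2} = \left(- \frac{1868}{1235} + \frac{30^{2}}{6}\right)^{2} = \left(- \frac{1868}{1235} + \frac{1}{6} \cdot 900\right)^{2} = \left(- \frac{1868}{1235} + 150\right)^{2} = \left(\frac{183382}{1235}\right)^{2} = \frac{33628957924}{1525225}$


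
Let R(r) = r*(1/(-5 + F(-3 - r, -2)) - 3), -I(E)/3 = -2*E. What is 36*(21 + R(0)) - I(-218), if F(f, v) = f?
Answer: 2064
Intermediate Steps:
I(E) = 6*E (I(E) = -(-6)*E = 6*E)
R(r) = r*(-3 + 1/(-8 - r)) (R(r) = r*(1/(-5 + (-3 - r)) - 3) = r*(1/(-8 - r) - 3) = r*(-3 + 1/(-8 - r)))
36*(21 + R(0)) - I(-218) = 36*(21 + 0*(-25 - 3*0)/(8 + 0)) - 6*(-218) = 36*(21 + 0*(-25 + 0)/8) - 1*(-1308) = 36*(21 + 0*(⅛)*(-25)) + 1308 = 36*(21 + 0) + 1308 = 36*21 + 1308 = 756 + 1308 = 2064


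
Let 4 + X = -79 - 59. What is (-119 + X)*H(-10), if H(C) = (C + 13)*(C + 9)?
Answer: 783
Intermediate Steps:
H(C) = (9 + C)*(13 + C) (H(C) = (13 + C)*(9 + C) = (9 + C)*(13 + C))
X = -142 (X = -4 + (-79 - 59) = -4 - 138 = -142)
(-119 + X)*H(-10) = (-119 - 142)*(117 + (-10)**2 + 22*(-10)) = -261*(117 + 100 - 220) = -261*(-3) = 783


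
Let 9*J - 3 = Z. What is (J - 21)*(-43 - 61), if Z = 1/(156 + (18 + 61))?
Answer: 4545736/2115 ≈ 2149.3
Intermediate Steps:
Z = 1/235 (Z = 1/(156 + 79) = 1/235 ≈ 0.0042553)
J = 706/2115 (J = ⅓ + (⅑)*(1/235) = ⅓ + 1/2115 = 706/2115 ≈ 0.33381)
(J - 21)*(-43 - 61) = (706/2115 - 21)*(-43 - 61) = -43709/2115*(-104) = 4545736/2115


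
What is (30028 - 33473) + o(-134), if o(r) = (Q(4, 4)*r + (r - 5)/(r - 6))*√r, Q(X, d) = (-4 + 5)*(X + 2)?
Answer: -3445 - 112421*I*√134/140 ≈ -3445.0 - 9295.5*I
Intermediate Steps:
Q(X, d) = 2 + X (Q(X, d) = 1*(2 + X) = 2 + X)
o(r) = √r*(6*r + (-5 + r)/(-6 + r)) (o(r) = ((2 + 4)*r + (r - 5)/(r - 6))*√r = (6*r + (-5 + r)/(-6 + r))*√r = √r*(6*r + (-5 + r)/(-6 + r)))
(30028 - 33473) + o(-134) = (30028 - 33473) + √(-134)*(-5 - 35*(-134) + 6*(-134)²)/(-6 - 134) = -3445 + (I*√134)*(-5 + 4690 + 6*17956)/(-140) = -3445 + (I*√134)*(-1/140)*(-5 + 4690 + 107736) = -3445 + (I*√134)*(-1/140)*112421 = -3445 - 112421*I*√134/140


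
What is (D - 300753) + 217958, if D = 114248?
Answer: 31453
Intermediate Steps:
(D - 300753) + 217958 = (114248 - 300753) + 217958 = -186505 + 217958 = 31453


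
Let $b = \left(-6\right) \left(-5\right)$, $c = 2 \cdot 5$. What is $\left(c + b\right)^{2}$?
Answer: $1600$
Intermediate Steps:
$c = 10$
$b = 30$
$\left(c + b\right)^{2} = \left(10 + 30\right)^{2} = 40^{2} = 1600$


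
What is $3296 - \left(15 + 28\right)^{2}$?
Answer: $1447$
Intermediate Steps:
$3296 - \left(15 + 28\right)^{2} = 3296 - 43^{2} = 3296 - 1849 = 1447$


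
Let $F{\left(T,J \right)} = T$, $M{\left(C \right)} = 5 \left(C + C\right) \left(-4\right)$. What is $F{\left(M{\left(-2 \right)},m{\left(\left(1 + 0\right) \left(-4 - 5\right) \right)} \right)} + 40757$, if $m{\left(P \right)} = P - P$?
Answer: $40837$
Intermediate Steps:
$m{\left(P \right)} = 0$
$M{\left(C \right)} = - 40 C$ ($M{\left(C \right)} = 5 \cdot 2 C \left(-4\right) = 10 C \left(-4\right) = - 40 C$)
$F{\left(M{\left(-2 \right)},m{\left(\left(1 + 0\right) \left(-4 - 5\right) \right)} \right)} + 40757 = \left(-40\right) \left(-2\right) + 40757 = 80 + 40757 = 40837$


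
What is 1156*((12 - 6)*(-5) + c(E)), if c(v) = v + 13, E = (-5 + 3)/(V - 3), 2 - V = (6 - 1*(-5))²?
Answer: -1197616/61 ≈ -19633.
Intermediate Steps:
V = -119 (V = 2 - (6 - 1*(-5))² = 2 - (6 + 5)² = 2 - 1*11² = 2 - 1*121 = 2 - 121 = -119)
E = 1/61 (E = (-5 + 3)/(-119 - 3) = -2/(-122) = -2*(-1/122) = 1/61 ≈ 0.016393)
c(v) = 13 + v
1156*((12 - 6)*(-5) + c(E)) = 1156*((12 - 6)*(-5) + (13 + 1/61)) = 1156*(6*(-5) + 794/61) = 1156*(-30 + 794/61) = 1156*(-1036/61) = -1197616/61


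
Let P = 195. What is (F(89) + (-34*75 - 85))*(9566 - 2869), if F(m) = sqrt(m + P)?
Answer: -17646595 + 13394*sqrt(71) ≈ -1.7534e+7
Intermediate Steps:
F(m) = sqrt(195 + m) (F(m) = sqrt(m + 195) = sqrt(195 + m))
(F(89) + (-34*75 - 85))*(9566 - 2869) = (sqrt(195 + 89) + (-34*75 - 85))*(9566 - 2869) = (sqrt(284) + (-2550 - 85))*6697 = (2*sqrt(71) - 2635)*6697 = (-2635 + 2*sqrt(71))*6697 = -17646595 + 13394*sqrt(71)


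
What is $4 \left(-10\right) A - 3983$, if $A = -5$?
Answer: $-3783$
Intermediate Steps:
$4 \left(-10\right) A - 3983 = 4 \left(-10\right) \left(-5\right) - 3983 = \left(-40\right) \left(-5\right) - 3983 = 200 - 3983 = -3783$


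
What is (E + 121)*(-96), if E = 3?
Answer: -11904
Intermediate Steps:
(E + 121)*(-96) = (3 + 121)*(-96) = 124*(-96) = -11904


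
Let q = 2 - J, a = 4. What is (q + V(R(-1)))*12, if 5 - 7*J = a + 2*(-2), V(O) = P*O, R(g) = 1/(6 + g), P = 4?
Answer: 876/35 ≈ 25.029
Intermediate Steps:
V(O) = 4*O
J = 5/7 (J = 5/7 - (4 + 2*(-2))/7 = 5/7 - (4 - 4)/7 = 5/7 - ⅐*0 = 5/7 + 0 = 5/7 ≈ 0.71429)
q = 9/7 (q = 2 - 1*5/7 = 2 - 5/7 = 9/7 ≈ 1.2857)
(q + V(R(-1)))*12 = (9/7 + 4/(6 - 1))*12 = (9/7 + 4/5)*12 = (9/7 + 4*(⅕))*12 = (9/7 + ⅘)*12 = (73/35)*12 = 876/35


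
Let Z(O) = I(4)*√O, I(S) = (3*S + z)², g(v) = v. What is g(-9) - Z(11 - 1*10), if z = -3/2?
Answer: -477/4 ≈ -119.25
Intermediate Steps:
z = -3/2 (z = -3*½ = -3/2 ≈ -1.5000)
I(S) = (-3/2 + 3*S)² (I(S) = (3*S - 3/2)² = (-3/2 + 3*S)²)
Z(O) = 441*√O/4 (Z(O) = (9*(-1 + 2*4)²/4)*√O = (9*(-1 + 8)²/4)*√O = ((9/4)*7²)*√O = ((9/4)*49)*√O = 441*√O/4)
g(-9) - Z(11 - 1*10) = -9 - 441*√(11 - 1*10)/4 = -9 - 441*√(11 - 10)/4 = -9 - 441*√1/4 = -9 - 441/4 = -477/4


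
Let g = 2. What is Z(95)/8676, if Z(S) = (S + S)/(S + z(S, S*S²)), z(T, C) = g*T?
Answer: 1/13014 ≈ 7.6840e-5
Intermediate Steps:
z(T, C) = 2*T
Z(S) = ⅔ (Z(S) = (S + S)/(S + 2*S) = (2*S)/((3*S)) = (2*S)*(1/(3*S)) = ⅔)
Z(95)/8676 = (⅔)/8676 = (⅔)*(1/8676) = 1/13014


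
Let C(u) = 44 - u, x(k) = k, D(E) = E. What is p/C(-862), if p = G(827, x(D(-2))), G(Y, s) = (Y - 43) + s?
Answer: 391/453 ≈ 0.86313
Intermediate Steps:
G(Y, s) = -43 + Y + s (G(Y, s) = (-43 + Y) + s = -43 + Y + s)
p = 782 (p = -43 + 827 - 2 = 782)
p/C(-862) = 782/(44 - 1*(-862)) = 782/(44 + 862) = 782/906 = 782*(1/906) = 391/453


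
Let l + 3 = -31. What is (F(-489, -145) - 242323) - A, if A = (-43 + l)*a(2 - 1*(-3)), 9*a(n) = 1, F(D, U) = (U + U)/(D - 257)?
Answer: -813448285/3357 ≈ -2.4231e+5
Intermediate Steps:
F(D, U) = 2*U/(-257 + D) (F(D, U) = (2*U)/(-257 + D) = 2*U/(-257 + D))
a(n) = 1/9 (a(n) = (1/9)*1 = 1/9)
l = -34 (l = -3 - 31 = -34)
A = -77/9 (A = (-43 - 34)*(1/9) = -77*1/9 = -77/9 ≈ -8.5556)
(F(-489, -145) - 242323) - A = (2*(-145)/(-257 - 489) - 242323) - 1*(-77/9) = (2*(-145)/(-746) - 242323) + 77/9 = (2*(-145)*(-1/746) - 242323) + 77/9 = (145/373 - 242323) + 77/9 = -90386334/373 + 77/9 = -813448285/3357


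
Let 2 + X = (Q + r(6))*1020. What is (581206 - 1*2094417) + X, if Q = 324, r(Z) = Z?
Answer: -1176613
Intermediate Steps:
X = 336598 (X = -2 + (324 + 6)*1020 = -2 + 330*1020 = -2 + 336600 = 336598)
(581206 - 1*2094417) + X = (581206 - 1*2094417) + 336598 = (581206 - 2094417) + 336598 = -1513211 + 336598 = -1176613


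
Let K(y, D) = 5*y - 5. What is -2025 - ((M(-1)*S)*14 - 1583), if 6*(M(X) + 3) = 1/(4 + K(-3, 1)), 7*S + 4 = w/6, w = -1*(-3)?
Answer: -44455/96 ≈ -463.07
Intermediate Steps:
w = 3
K(y, D) = -5 + 5*y
S = -½ (S = -4/7 + (3/6)/7 = -4/7 + (3*(⅙))/7 = -4/7 + (⅐)*(½) = -4/7 + 1/14 = -½ ≈ -0.50000)
M(X) = -289/96 (M(X) = -3 + 1/(6*(4 + (-5 + 5*(-3)))) = -3 + 1/(6*(4 + (-5 - 15))) = -3 + 1/(6*(4 - 20)) = -3 + (⅙)/(-16) = -3 + (⅙)*(-1/16) = -3 - 1/96 = -289/96)
-2025 - ((M(-1)*S)*14 - 1583) = -2025 - (-289/96*(-½)*14 - 1583) = -2025 - ((289/192)*14 - 1583) = -2025 - (2023/96 - 1583) = -2025 - 1*(-149945/96) = -2025 + 149945/96 = -44455/96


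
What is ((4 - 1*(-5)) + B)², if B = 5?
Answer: 196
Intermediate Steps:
((4 - 1*(-5)) + B)² = ((4 - 1*(-5)) + 5)² = ((4 + 5) + 5)² = (9 + 5)² = 14² = 196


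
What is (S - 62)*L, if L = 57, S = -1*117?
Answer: -10203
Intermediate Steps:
S = -117
(S - 62)*L = (-117 - 62)*57 = -179*57 = -10203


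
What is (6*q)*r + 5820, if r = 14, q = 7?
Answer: 6408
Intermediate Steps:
(6*q)*r + 5820 = (6*7)*14 + 5820 = 42*14 + 5820 = 588 + 5820 = 6408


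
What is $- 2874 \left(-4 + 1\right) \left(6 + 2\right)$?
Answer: $68976$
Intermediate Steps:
$- 2874 \left(-4 + 1\right) \left(6 + 2\right) = - 2874 \left(\left(-3\right) 8\right) = \left(-2874\right) \left(-24\right) = 68976$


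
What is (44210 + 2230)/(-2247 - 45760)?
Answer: -46440/48007 ≈ -0.96736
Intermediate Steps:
(44210 + 2230)/(-2247 - 45760) = 46440/(-48007) = 46440*(-1/48007) = -46440/48007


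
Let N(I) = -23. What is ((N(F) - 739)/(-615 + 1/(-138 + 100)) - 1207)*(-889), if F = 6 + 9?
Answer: 25051878649/23371 ≈ 1.0719e+6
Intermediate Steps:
F = 15
((N(F) - 739)/(-615 + 1/(-138 + 100)) - 1207)*(-889) = ((-23 - 739)/(-615 + 1/(-138 + 100)) - 1207)*(-889) = (-762/(-615 + 1/(-38)) - 1207)*(-889) = (-762/(-615 - 1/38) - 1207)*(-889) = (-762/(-23371/38) - 1207)*(-889) = (-762*(-38/23371) - 1207)*(-889) = (28956/23371 - 1207)*(-889) = -28179841/23371*(-889) = 25051878649/23371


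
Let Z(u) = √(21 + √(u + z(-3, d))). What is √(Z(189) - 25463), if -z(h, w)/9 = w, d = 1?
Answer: √(-25463 + √3*√(7 + 2*√5)) ≈ 159.55*I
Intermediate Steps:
z(h, w) = -9*w
Z(u) = √(21 + √(-9 + u)) (Z(u) = √(21 + √(u - 9*1)) = √(21 + √(u - 9)) = √(21 + √(-9 + u)))
√(Z(189) - 25463) = √(√(21 + √(-9 + 189)) - 25463) = √(√(21 + √180) - 25463) = √(√(21 + 6*√5) - 25463) = √(-25463 + √(21 + 6*√5))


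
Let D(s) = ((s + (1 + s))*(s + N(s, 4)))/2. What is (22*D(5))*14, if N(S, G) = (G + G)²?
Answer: 116886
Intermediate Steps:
N(S, G) = 4*G² (N(S, G) = (2*G)² = 4*G²)
D(s) = (1 + 2*s)*(64 + s)/2 (D(s) = ((s + (1 + s))*(s + 4*4²))/2 = ((1 + 2*s)*(s + 4*16))*(½) = ((1 + 2*s)*(s + 64))*(½) = ((1 + 2*s)*(64 + s))*(½) = (1 + 2*s)*(64 + s)/2)
(22*D(5))*14 = (22*(32 + 5² + (129/2)*5))*14 = (22*(32 + 25 + 645/2))*14 = (22*(759/2))*14 = 8349*14 = 116886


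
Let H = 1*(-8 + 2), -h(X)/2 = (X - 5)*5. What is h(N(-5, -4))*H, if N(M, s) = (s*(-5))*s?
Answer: -5100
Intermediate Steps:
N(M, s) = -5*s**2 (N(M, s) = (-5*s)*s = -5*s**2)
h(X) = 50 - 10*X (h(X) = -2*(X - 5)*5 = -2*(-5 + X)*5 = -2*(-25 + 5*X) = 50 - 10*X)
H = -6 (H = 1*(-6) = -6)
h(N(-5, -4))*H = (50 - (-50)*(-4)**2)*(-6) = (50 - (-50)*16)*(-6) = (50 - 10*(-80))*(-6) = (50 + 800)*(-6) = 850*(-6) = -5100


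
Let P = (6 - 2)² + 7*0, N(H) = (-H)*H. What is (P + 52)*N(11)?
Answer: -8228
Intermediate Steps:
N(H) = -H²
P = 16 (P = 4² + 0 = 16 + 0 = 16)
(P + 52)*N(11) = (16 + 52)*(-1*11²) = 68*(-1*121) = 68*(-121) = -8228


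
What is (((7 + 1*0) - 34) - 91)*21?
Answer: -2478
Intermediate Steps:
(((7 + 1*0) - 34) - 91)*21 = (((7 + 0) - 34) - 91)*21 = ((7 - 34) - 91)*21 = (-27 - 91)*21 = -118*21 = -2478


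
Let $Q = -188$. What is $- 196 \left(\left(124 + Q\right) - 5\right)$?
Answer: $13524$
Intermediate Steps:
$- 196 \left(\left(124 + Q\right) - 5\right) = - 196 \left(\left(124 - 188\right) - 5\right) = - 196 \left(-64 - 5\right) = \left(-196\right) \left(-69\right) = 13524$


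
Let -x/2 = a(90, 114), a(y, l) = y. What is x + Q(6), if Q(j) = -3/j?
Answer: -361/2 ≈ -180.50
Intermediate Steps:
x = -180 (x = -2*90 = -180)
x + Q(6) = -180 - 3/6 = -180 - 3*1/6 = -180 - 1/2 = -361/2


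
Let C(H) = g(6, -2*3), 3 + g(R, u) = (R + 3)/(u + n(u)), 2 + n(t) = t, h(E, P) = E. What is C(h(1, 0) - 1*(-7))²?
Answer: 2601/196 ≈ 13.270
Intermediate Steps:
n(t) = -2 + t
g(R, u) = -3 + (3 + R)/(-2 + 2*u) (g(R, u) = -3 + (R + 3)/(u + (-2 + u)) = -3 + (3 + R)/(-2 + 2*u))
C(H) = -51/14 (C(H) = (9 + 6 - (-12)*3)/(2*(-1 - 2*3)) = (9 + 6 - 6*(-6))/(2*(-1 - 6)) = (½)*(9 + 6 + 36)/(-7) = (½)*(-⅐)*51 = -51/14)
C(h(1, 0) - 1*(-7))² = (-51/14)² = 2601/196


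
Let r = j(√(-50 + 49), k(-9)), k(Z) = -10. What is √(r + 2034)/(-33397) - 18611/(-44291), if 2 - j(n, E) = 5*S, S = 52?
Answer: 18611/44291 - 4*√111/33397 ≈ 0.41894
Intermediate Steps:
j(n, E) = -258 (j(n, E) = 2 - 5*52 = 2 - 1*260 = 2 - 260 = -258)
r = -258
√(r + 2034)/(-33397) - 18611/(-44291) = √(-258 + 2034)/(-33397) - 18611/(-44291) = √1776*(-1/33397) - 18611*(-1/44291) = (4*√111)*(-1/33397) + 18611/44291 = -4*√111/33397 + 18611/44291 = 18611/44291 - 4*√111/33397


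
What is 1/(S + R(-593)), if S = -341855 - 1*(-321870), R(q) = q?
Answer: -1/20578 ≈ -4.8596e-5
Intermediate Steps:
S = -19985 (S = -341855 + 321870 = -19985)
1/(S + R(-593)) = 1/(-19985 - 593) = 1/(-20578) = -1/20578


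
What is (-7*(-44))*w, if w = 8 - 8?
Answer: 0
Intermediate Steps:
w = 0
(-7*(-44))*w = -7*(-44)*0 = 308*0 = 0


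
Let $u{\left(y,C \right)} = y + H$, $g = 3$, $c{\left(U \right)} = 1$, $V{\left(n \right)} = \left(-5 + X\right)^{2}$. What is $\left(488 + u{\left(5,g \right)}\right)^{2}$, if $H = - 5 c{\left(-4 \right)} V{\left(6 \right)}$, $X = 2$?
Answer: $200704$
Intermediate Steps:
$V{\left(n \right)} = 9$ ($V{\left(n \right)} = \left(-5 + 2\right)^{2} = \left(-3\right)^{2} = 9$)
$H = -45$ ($H = \left(-5\right) 1 \cdot 9 = \left(-5\right) 9 = -45$)
$u{\left(y,C \right)} = -45 + y$ ($u{\left(y,C \right)} = y - 45 = -45 + y$)
$\left(488 + u{\left(5,g \right)}\right)^{2} = \left(488 + \left(-45 + 5\right)\right)^{2} = \left(488 - 40\right)^{2} = 448^{2} = 200704$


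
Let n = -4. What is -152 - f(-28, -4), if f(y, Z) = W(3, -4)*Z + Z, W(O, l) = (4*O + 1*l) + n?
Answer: -132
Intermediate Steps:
W(O, l) = -4 + l + 4*O (W(O, l) = (4*O + 1*l) - 4 = (4*O + l) - 4 = (l + 4*O) - 4 = -4 + l + 4*O)
f(y, Z) = 5*Z (f(y, Z) = (-4 - 4 + 4*3)*Z + Z = (-4 - 4 + 12)*Z + Z = 4*Z + Z = 5*Z)
-152 - f(-28, -4) = -152 - 5*(-4) = -152 - 1*(-20) = -152 + 20 = -132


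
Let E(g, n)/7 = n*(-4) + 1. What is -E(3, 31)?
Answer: 861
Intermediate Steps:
E(g, n) = 7 - 28*n (E(g, n) = 7*(n*(-4) + 1) = 7*(-4*n + 1) = 7*(1 - 4*n) = 7 - 28*n)
-E(3, 31) = -(7 - 28*31) = -(7 - 868) = -1*(-861) = 861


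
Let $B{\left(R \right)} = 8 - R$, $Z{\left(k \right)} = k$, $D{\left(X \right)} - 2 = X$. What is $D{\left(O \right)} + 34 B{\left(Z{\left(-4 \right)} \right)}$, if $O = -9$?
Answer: $401$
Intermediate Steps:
$D{\left(X \right)} = 2 + X$
$D{\left(O \right)} + 34 B{\left(Z{\left(-4 \right)} \right)} = \left(2 - 9\right) + 34 \left(8 - -4\right) = -7 + 34 \left(8 + 4\right) = -7 + 34 \cdot 12 = -7 + 408 = 401$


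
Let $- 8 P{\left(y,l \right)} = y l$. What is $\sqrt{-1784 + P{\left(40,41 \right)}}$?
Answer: $3 i \sqrt{221} \approx 44.598 i$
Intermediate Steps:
$P{\left(y,l \right)} = - \frac{l y}{8}$ ($P{\left(y,l \right)} = - \frac{y l}{8} = - \frac{l y}{8}$)
$\sqrt{-1784 + P{\left(40,41 \right)}} = \sqrt{-1784 - \frac{41}{8} \cdot 40} = \sqrt{-1784 - 205} = \sqrt{-1989} = 3 i \sqrt{221}$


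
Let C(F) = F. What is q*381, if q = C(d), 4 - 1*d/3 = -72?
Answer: 86868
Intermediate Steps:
d = 228 (d = 12 - 3*(-72) = 12 + 216 = 228)
q = 228
q*381 = 228*381 = 86868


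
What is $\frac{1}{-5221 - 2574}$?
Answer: $- \frac{1}{7795} \approx -0.00012829$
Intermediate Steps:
$\frac{1}{-5221 - 2574} = \frac{1}{-7795} = - \frac{1}{7795}$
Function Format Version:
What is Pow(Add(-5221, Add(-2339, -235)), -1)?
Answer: Rational(-1, 7795) ≈ -0.00012829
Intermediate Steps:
Pow(Add(-5221, Add(-2339, -235)), -1) = Pow(Add(-5221, -2574), -1) = Pow(-7795, -1) = Rational(-1, 7795)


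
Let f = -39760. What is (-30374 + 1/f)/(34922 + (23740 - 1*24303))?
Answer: -402556747/455371280 ≈ -0.88402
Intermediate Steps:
(-30374 + 1/f)/(34922 + (23740 - 1*24303)) = (-30374 + 1/(-39760))/(34922 + (23740 - 1*24303)) = (-30374 - 1/39760)/(34922 + (23740 - 24303)) = -1207670241/(39760*(34922 - 563)) = -1207670241/39760/34359 = -1207670241/39760*1/34359 = -402556747/455371280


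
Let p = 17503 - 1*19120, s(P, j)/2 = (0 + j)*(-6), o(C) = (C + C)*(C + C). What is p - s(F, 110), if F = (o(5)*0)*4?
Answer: -297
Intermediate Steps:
o(C) = 4*C² (o(C) = (2*C)*(2*C) = 4*C²)
F = 0 (F = ((4*5²)*0)*4 = ((4*25)*0)*4 = (100*0)*4 = 0*4 = 0)
s(P, j) = -12*j (s(P, j) = 2*((0 + j)*(-6)) = 2*(j*(-6)) = 2*(-6*j) = -12*j)
p = -1617 (p = 17503 - 19120 = -1617)
p - s(F, 110) = -1617 - (-12)*110 = -1617 - 1*(-1320) = -1617 + 1320 = -297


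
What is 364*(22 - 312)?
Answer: -105560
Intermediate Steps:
364*(22 - 312) = 364*(-290) = -105560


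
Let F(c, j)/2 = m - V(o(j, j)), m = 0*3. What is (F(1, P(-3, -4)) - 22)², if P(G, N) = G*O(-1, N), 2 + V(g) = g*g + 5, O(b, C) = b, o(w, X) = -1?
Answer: 900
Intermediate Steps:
V(g) = 3 + g² (V(g) = -2 + (g*g + 5) = -2 + (g² + 5) = -2 + (5 + g²) = 3 + g²)
P(G, N) = -G (P(G, N) = G*(-1) = -G)
m = 0
F(c, j) = -8 (F(c, j) = 2*(0 - (3 + (-1)²)) = 2*(0 - (3 + 1)) = 2*(0 - 1*4) = 2*(0 - 4) = 2*(-4) = -8)
(F(1, P(-3, -4)) - 22)² = (-8 - 22)² = (-30)² = 900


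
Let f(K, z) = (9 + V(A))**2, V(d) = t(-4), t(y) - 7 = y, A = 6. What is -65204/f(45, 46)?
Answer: -16301/36 ≈ -452.81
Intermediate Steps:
t(y) = 7 + y
V(d) = 3 (V(d) = 7 - 4 = 3)
f(K, z) = 144 (f(K, z) = (9 + 3)**2 = 12**2 = 144)
-65204/f(45, 46) = -65204/144 = -65204*1/144 = -16301/36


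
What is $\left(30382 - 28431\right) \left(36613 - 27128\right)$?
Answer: $18505235$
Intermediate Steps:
$\left(30382 - 28431\right) \left(36613 - 27128\right) = \left(30382 - 28431\right) 9485 = 1951 \cdot 9485 = 18505235$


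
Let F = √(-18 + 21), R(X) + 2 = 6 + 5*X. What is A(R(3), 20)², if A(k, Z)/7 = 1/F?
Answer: 49/3 ≈ 16.333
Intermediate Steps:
R(X) = 4 + 5*X (R(X) = -2 + (6 + 5*X) = 4 + 5*X)
F = √3 ≈ 1.7320
A(k, Z) = 7*√3/3 (A(k, Z) = 7/(√3) = 7*(√3/3) = 7*√3/3)
A(R(3), 20)² = (7*√3/3)² = 49/3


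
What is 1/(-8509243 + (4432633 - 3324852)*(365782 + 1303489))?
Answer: 1/1849178188408 ≈ 5.4078e-13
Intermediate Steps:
1/(-8509243 + (4432633 - 3324852)*(365782 + 1303489)) = 1/(-8509243 + 1107781*1669271) = 1/(-8509243 + 1849186697651) = 1/1849178188408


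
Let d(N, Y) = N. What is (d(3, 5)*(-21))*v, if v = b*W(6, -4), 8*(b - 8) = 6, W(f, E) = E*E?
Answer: -8820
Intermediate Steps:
W(f, E) = E²
b = 35/4 (b = 8 + (⅛)*6 = 8 + ¾ = 35/4 ≈ 8.7500)
v = 140 (v = (35/4)*(-4)² = (35/4)*16 = 140)
(d(3, 5)*(-21))*v = (3*(-21))*140 = -63*140 = -8820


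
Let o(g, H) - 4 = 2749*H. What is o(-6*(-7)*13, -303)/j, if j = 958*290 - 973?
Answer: -832943/276847 ≈ -3.0087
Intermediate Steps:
o(g, H) = 4 + 2749*H
j = 276847 (j = 277820 - 973 = 276847)
o(-6*(-7)*13, -303)/j = (4 + 2749*(-303))/276847 = (4 - 832947)*(1/276847) = -832943*1/276847 = -832943/276847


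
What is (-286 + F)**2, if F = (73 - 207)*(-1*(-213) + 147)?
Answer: 2354772676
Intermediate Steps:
F = -48240 (F = -134*(213 + 147) = -134*360 = -48240)
(-286 + F)**2 = (-286 - 48240)**2 = (-48526)**2 = 2354772676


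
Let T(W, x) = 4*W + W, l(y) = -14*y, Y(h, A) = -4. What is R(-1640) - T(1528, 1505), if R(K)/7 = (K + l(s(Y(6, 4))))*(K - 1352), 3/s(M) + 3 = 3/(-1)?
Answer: 34193912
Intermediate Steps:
s(M) = -1/2 (s(M) = 3/(-3 + 3/(-1)) = 3/(-3 + 3*(-1)) = 3/(-3 - 3) = 3/(-6) = 3*(-1/6) = -1/2)
T(W, x) = 5*W
R(K) = 7*(-1352 + K)*(7 + K) (R(K) = 7*((K - 14*(-1/2))*(K - 1352)) = 7*((K + 7)*(-1352 + K)) = 7*((7 + K)*(-1352 + K)) = 7*((-1352 + K)*(7 + K)) = 7*(-1352 + K)*(7 + K))
R(-1640) - T(1528, 1505) = (-66248 - 9415*(-1640) + 7*(-1640)**2) - 5*1528 = (-66248 + 15440600 + 7*2689600) - 1*7640 = (-66248 + 15440600 + 18827200) - 7640 = 34201552 - 7640 = 34193912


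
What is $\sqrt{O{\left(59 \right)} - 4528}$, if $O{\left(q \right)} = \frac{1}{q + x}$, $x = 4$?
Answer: $\frac{i \sqrt{1996841}}{21} \approx 67.29 i$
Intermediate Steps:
$O{\left(q \right)} = \frac{1}{4 + q}$ ($O{\left(q \right)} = \frac{1}{q + 4} = \frac{1}{4 + q}$)
$\sqrt{O{\left(59 \right)} - 4528} = \sqrt{\frac{1}{4 + 59} - 4528} = \sqrt{\frac{1}{63} - 4528} = \sqrt{- \frac{285263}{63}} = \frac{i \sqrt{1996841}}{21}$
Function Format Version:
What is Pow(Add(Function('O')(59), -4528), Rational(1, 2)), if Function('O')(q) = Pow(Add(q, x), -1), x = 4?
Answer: Mul(Rational(1, 21), I, Pow(1996841, Rational(1, 2))) ≈ Mul(67.290, I)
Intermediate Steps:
Function('O')(q) = Pow(Add(4, q), -1) (Function('O')(q) = Pow(Add(q, 4), -1) = Pow(Add(4, q), -1))
Pow(Add(Function('O')(59), -4528), Rational(1, 2)) = Pow(Add(Pow(Add(4, 59), -1), -4528), Rational(1, 2)) = Pow(Add(Pow(63, -1), -4528), Rational(1, 2)) = Pow(Add(Rational(1, 63), -4528), Rational(1, 2)) = Pow(Rational(-285263, 63), Rational(1, 2)) = Mul(Rational(1, 21), I, Pow(1996841, Rational(1, 2)))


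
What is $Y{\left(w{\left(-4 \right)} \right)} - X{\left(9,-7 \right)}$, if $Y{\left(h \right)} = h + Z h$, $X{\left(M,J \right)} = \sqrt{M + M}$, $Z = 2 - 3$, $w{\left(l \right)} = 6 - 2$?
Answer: $- 3 \sqrt{2} \approx -4.2426$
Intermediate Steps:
$w{\left(l \right)} = 4$ ($w{\left(l \right)} = 6 - 2 = 4$)
$Z = -1$
$X{\left(M,J \right)} = \sqrt{2} \sqrt{M}$ ($X{\left(M,J \right)} = \sqrt{2 M} = \sqrt{2} \sqrt{M}$)
$Y{\left(h \right)} = 0$ ($Y{\left(h \right)} = h - h = 0$)
$Y{\left(w{\left(-4 \right)} \right)} - X{\left(9,-7 \right)} = 0 - \sqrt{2} \sqrt{9} = 0 - \sqrt{2} \cdot 3 = 0 - 3 \sqrt{2} = - 3 \sqrt{2}$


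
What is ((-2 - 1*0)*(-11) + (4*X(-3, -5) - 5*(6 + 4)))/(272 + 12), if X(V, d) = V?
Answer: -10/71 ≈ -0.14085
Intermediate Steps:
((-2 - 1*0)*(-11) + (4*X(-3, -5) - 5*(6 + 4)))/(272 + 12) = ((-2 - 1*0)*(-11) + (4*(-3) - 5*(6 + 4)))/(272 + 12) = ((-2 + 0)*(-11) + (-12 - 5*10))/284 = (-2*(-11) + (-12 - 50))*(1/284) = (22 - 62)*(1/284) = -40*1/284 = -10/71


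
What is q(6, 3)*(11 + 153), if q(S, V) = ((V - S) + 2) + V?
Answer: 328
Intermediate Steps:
q(S, V) = 2 - S + 2*V (q(S, V) = (2 + V - S) + V = 2 - S + 2*V)
q(6, 3)*(11 + 153) = (2 - 1*6 + 2*3)*(11 + 153) = (2 - 6 + 6)*164 = 2*164 = 328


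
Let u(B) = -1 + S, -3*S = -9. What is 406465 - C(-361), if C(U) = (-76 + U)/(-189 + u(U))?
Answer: 76008518/187 ≈ 4.0646e+5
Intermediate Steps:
S = 3 (S = -1/3*(-9) = 3)
u(B) = 2 (u(B) = -1 + 3 = 2)
C(U) = 76/187 - U/187 (C(U) = (-76 + U)/(-189 + 2) = (-76 + U)/(-187) = (-76 + U)*(-1/187) = 76/187 - U/187)
406465 - C(-361) = 406465 - (76/187 - 1/187*(-361)) = 406465 - (76/187 + 361/187) = 406465 - 1*437/187 = 406465 - 437/187 = 76008518/187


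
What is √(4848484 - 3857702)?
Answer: √990782 ≈ 995.38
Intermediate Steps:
√(4848484 - 3857702) = √990782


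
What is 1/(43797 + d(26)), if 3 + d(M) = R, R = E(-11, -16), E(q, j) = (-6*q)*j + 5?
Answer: 1/42743 ≈ 2.3396e-5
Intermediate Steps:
E(q, j) = 5 - 6*j*q (E(q, j) = -6*j*q + 5 = 5 - 6*j*q)
R = -1051 (R = 5 - 6*(-16)*(-11) = 5 - 1056 = -1051)
d(M) = -1054 (d(M) = -3 - 1051 = -1054)
1/(43797 + d(26)) = 1/(43797 - 1054) = 1/42743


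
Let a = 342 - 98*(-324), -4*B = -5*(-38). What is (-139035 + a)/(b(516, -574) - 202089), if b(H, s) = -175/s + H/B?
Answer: 833070390/1574355559 ≈ 0.52915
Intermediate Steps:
B = -95/2 (B = -(-5)*(-38)/4 = -¼*190 = -95/2 ≈ -47.500)
a = 32094 (a = 342 + 31752 = 32094)
b(H, s) = -175/s - 2*H/95 (b(H, s) = -175/s + H/(-95/2) = -175/s + H*(-2/95) = -175/s - 2*H/95)
(-139035 + a)/(b(516, -574) - 202089) = (-139035 + 32094)/((-175/(-574) - 2/95*516) - 202089) = -106941/((-175*(-1/574) - 1032/95) - 202089) = -106941/((25/82 - 1032/95) - 202089) = -106941/(-82249/7790 - 202089) = -106941/(-1574355559/7790) = -106941*(-7790/1574355559) = 833070390/1574355559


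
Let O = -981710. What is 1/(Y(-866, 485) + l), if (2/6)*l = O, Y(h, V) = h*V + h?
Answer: -1/3366006 ≈ -2.9709e-7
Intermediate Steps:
Y(h, V) = h + V*h (Y(h, V) = V*h + h = h + V*h)
l = -2945130 (l = 3*(-981710) = -2945130)
1/(Y(-866, 485) + l) = 1/(-866*(1 + 485) - 2945130) = 1/(-866*486 - 2945130) = 1/(-420876 - 2945130) = 1/(-3366006) = -1/3366006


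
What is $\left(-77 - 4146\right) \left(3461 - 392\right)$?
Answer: $-12960387$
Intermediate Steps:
$\left(-77 - 4146\right) \left(3461 - 392\right) = \left(-77 - 4146\right) 3069 = \left(-4223\right) 3069 = -12960387$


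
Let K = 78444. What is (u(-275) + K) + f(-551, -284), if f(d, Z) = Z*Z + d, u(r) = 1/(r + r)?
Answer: 87201949/550 ≈ 1.5855e+5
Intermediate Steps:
u(r) = 1/(2*r)
f(d, Z) = d + Z² (f(d, Z) = Z² + d = d + Z²)
(u(-275) + K) + f(-551, -284) = ((½)/(-275) + 78444) + (-551 + (-284)²) = ((½)*(-1/275) + 78444) + (-551 + 80656) = (-1/550 + 78444) + 80105 = 43144199/550 + 80105 = 87201949/550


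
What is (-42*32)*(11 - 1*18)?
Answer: 9408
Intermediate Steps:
(-42*32)*(11 - 1*18) = -1344*(11 - 18) = -1344*(-7) = 9408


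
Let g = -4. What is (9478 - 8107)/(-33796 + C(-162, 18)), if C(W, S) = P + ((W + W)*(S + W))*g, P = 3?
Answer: -1371/220417 ≈ -0.0062200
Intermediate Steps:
C(W, S) = 3 - 8*W*(S + W) (C(W, S) = 3 + ((W + W)*(S + W))*(-4) = 3 + ((2*W)*(S + W))*(-4) = 3 + (2*W*(S + W))*(-4) = 3 - 8*W*(S + W))
(9478 - 8107)/(-33796 + C(-162, 18)) = (9478 - 8107)/(-33796 + (3 - 8*(-162)**2 - 8*18*(-162))) = 1371/(-33796 + (3 - 8*26244 + 23328)) = 1371/(-33796 + (3 - 209952 + 23328)) = 1371/(-33796 - 186621) = 1371/(-220417) = 1371*(-1/220417) = -1371/220417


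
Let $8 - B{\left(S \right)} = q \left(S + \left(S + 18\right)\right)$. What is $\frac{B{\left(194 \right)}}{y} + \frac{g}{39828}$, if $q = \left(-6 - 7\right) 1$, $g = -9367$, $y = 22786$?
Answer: $- \frac{1452827}{453760404} \approx -0.0032017$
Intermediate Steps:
$q = -13$ ($q = \left(-13\right) 1 = -13$)
$B{\left(S \right)} = 242 + 26 S$ ($B{\left(S \right)} = 8 - - 13 \left(S + \left(S + 18\right)\right) = 8 - - 13 \left(S + \left(18 + S\right)\right) = 8 - - 13 \left(18 + 2 S\right) = 8 - \left(-234 - 26 S\right) = 8 + \left(234 + 26 S\right) = 242 + 26 S$)
$\frac{B{\left(194 \right)}}{y} + \frac{g}{39828} = \frac{242 + 26 \cdot 194}{22786} - \frac{9367}{39828} = \left(242 + 5044\right) \frac{1}{22786} - \frac{9367}{39828} = 5286 \cdot \frac{1}{22786} - \frac{9367}{39828} = \frac{2643}{11393} - \frac{9367}{39828} = - \frac{1452827}{453760404}$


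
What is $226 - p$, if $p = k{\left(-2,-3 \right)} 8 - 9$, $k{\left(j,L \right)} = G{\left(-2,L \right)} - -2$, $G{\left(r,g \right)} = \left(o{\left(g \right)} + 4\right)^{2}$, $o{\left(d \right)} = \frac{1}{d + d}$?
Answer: $\frac{913}{9} \approx 101.44$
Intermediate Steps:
$o{\left(d \right)} = \frac{1}{2 d}$
$G{\left(r,g \right)} = \left(4 + \frac{1}{2 g}\right)^{2}$ ($G{\left(r,g \right)} = \left(\frac{1}{2 g} + 4\right)^{2} = \left(4 + \frac{1}{2 g}\right)^{2}$)
$k{\left(j,L \right)} = 2 + \frac{\left(1 + 8 L\right)^{2}}{4 L^{2}}$ ($k{\left(j,L \right)} = \frac{\left(1 + 8 L\right)^{2}}{4 L^{2}} - -2 = \frac{\left(1 + 8 L\right)^{2}}{4 L^{2}} + 2 = 2 + \frac{\left(1 + 8 L\right)^{2}}{4 L^{2}}$)
$p = \frac{1121}{9}$ ($p = \left(18 + \frac{4}{-3} + \frac{1}{4 \cdot 9}\right) 8 - 9 = \left(18 + 4 \left(- \frac{1}{3}\right) + \frac{1}{4} \cdot \frac{1}{9}\right) 8 - 9 = \left(18 - \frac{4}{3} + \frac{1}{36}\right) 8 - 9 = \frac{601}{36} \cdot 8 - 9 = \frac{1202}{9} - 9 = \frac{1121}{9} \approx 124.56$)
$226 - p = 226 - \frac{1121}{9} = \frac{913}{9}$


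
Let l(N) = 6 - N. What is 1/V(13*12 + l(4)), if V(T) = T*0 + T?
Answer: 1/158 ≈ 0.0063291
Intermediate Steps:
V(T) = T (V(T) = 0 + T = T)
1/V(13*12 + l(4)) = 1/(13*12 + (6 - 1*4)) = 1/(156 + (6 - 4)) = 1/(156 + 2) = 1/158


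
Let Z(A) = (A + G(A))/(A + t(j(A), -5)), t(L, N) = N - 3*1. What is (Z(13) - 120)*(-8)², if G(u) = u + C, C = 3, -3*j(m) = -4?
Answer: -36544/5 ≈ -7308.8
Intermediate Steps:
j(m) = 4/3 (j(m) = -⅓*(-4) = 4/3)
t(L, N) = -3 + N (t(L, N) = N - 3 = -3 + N)
G(u) = 3 + u (G(u) = u + 3 = 3 + u)
Z(A) = (3 + 2*A)/(-8 + A) (Z(A) = (A + (3 + A))/(A + (-3 - 5)) = (3 + 2*A)/(A - 8) = (3 + 2*A)/(-8 + A))
(Z(13) - 120)*(-8)² = ((3 + 2*13)/(-8 + 13) - 120)*(-8)² = ((3 + 26)/5 - 120)*64 = ((⅕)*29 - 120)*64 = (29/5 - 120)*64 = -571/5*64 = -36544/5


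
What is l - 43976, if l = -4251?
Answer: -48227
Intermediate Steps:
l - 43976 = -4251 - 43976 = -48227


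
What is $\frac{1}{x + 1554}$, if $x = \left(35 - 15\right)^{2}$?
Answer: $\frac{1}{1954} \approx 0.00051177$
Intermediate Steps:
$x = 400$ ($x = 20^{2} = 400$)
$\frac{1}{x + 1554} = \frac{1}{400 + 1554} = \frac{1}{1954}$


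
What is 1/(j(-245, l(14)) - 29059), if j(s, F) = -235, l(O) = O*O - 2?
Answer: -1/29294 ≈ -3.4137e-5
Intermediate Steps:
l(O) = -2 + O² (l(O) = O² - 2 = -2 + O²)
1/(j(-245, l(14)) - 29059) = 1/(-235 - 29059) = 1/(-29294) = -1/29294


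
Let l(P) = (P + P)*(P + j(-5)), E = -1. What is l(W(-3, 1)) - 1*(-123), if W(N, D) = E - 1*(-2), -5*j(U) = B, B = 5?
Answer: 123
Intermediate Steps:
j(U) = -1 (j(U) = -1/5*5 = -1)
W(N, D) = 1 (W(N, D) = -1 - 1*(-2) = -1 + 2 = 1)
l(P) = 2*P*(-1 + P) (l(P) = (P + P)*(P - 1) = (2*P)*(-1 + P) = 2*P*(-1 + P))
l(W(-3, 1)) - 1*(-123) = 2*1*(-1 + 1) - 1*(-123) = 2*1*0 + 123 = 0 + 123 = 123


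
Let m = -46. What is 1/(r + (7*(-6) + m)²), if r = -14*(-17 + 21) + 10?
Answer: 1/7698 ≈ 0.00012990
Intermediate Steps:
r = -46 (r = -14*4 + 10 = -56 + 10 = -46)
1/(r + (7*(-6) + m)²) = 1/(-46 + (7*(-6) - 46)²) = 1/(-46 + (-42 - 46)²) = 1/(-46 + (-88)²) = 1/(-46 + 7744) = 1/7698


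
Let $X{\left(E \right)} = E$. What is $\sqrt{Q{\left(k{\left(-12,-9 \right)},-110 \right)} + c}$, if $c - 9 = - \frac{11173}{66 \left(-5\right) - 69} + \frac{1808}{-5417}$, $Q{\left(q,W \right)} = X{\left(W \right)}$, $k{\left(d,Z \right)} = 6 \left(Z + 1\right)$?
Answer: $\frac{i \sqrt{342572578699722}}{2161383} \approx 8.5634 i$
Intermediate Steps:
$k{\left(d,Z \right)} = 6 + 6 Z$ ($k{\left(d,Z \right)} = 6 \left(1 + Z\right) = 6 + 6 Z$)
$Q{\left(q,W \right)} = W$
$c = \frac{79255196}{2161383}$ ($c = 9 - \left(\frac{1808}{5417} + \frac{11173}{66 \left(-5\right) - 69}\right) = 9 - \left(\frac{1808}{5417} + \frac{11173}{-330 - 69}\right) = 9 - \left(\frac{1808}{5417} + \frac{11173}{-399}\right) = 9 - - \frac{59802749}{2161383} = 9 + \left(\frac{11173}{399} - \frac{1808}{5417}\right) = 9 + \frac{59802749}{2161383} = \frac{79255196}{2161383} \approx 36.669$)
$\sqrt{Q{\left(k{\left(-12,-9 \right)},-110 \right)} + c} = \sqrt{-110 + \frac{79255196}{2161383}} = \sqrt{- \frac{158496934}{2161383}} = \frac{i \sqrt{342572578699722}}{2161383}$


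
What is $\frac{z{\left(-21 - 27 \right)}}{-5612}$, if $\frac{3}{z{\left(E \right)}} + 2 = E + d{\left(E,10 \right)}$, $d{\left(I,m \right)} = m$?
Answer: $\frac{3}{224480} \approx 1.3364 \cdot 10^{-5}$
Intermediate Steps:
$z{\left(E \right)} = \frac{3}{8 + E}$ ($z{\left(E \right)} = \frac{3}{-2 + \left(E + 10\right)} = \frac{3}{-2 + \left(10 + E\right)} = \frac{3}{8 + E}$)
$\frac{z{\left(-21 - 27 \right)}}{-5612} = \frac{3 \frac{1}{8 - 48}}{-5612} = \frac{3}{8 - 48} \left(- \frac{1}{5612}\right) = \frac{3}{-40} \left(- \frac{1}{5612}\right) = 3 \left(- \frac{1}{40}\right) \left(- \frac{1}{5612}\right) = \left(- \frac{3}{40}\right) \left(- \frac{1}{5612}\right) = \frac{3}{224480}$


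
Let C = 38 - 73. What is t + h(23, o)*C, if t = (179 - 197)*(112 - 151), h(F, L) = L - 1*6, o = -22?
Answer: 1682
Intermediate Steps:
h(F, L) = -6 + L (h(F, L) = L - 6 = -6 + L)
t = 702 (t = -18*(-39) = 702)
C = -35
t + h(23, o)*C = 702 + (-6 - 22)*(-35) = 702 - 28*(-35) = 702 + 980 = 1682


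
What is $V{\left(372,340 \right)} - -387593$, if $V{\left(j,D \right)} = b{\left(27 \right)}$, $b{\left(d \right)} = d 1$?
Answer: $387620$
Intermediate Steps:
$b{\left(d \right)} = d$
$V{\left(j,D \right)} = 27$
$V{\left(372,340 \right)} - -387593 = 27 - -387593 = 27 + 387593 = 387620$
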